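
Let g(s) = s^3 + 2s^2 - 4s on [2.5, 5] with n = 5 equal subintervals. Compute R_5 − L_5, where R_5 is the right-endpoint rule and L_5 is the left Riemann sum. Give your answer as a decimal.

68.4375

R_5 = 217.5.
L_5 = 149.0625.
R_5 − L_5 = 68.4375.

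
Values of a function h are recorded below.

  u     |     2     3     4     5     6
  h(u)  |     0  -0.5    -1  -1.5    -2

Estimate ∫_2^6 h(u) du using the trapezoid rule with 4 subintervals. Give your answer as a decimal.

-4

Δu = 1.
T_4 = (1/2)·[0 + 2·(-0.5) + 2·(-1) + 2·(-1.5) + (-2)] = -4.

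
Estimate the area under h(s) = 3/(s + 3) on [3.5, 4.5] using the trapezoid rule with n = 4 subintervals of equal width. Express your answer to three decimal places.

Δs = (4.5 − 3.5)/4 = 0.25.
h(3.5) = 6/13, h(3.75) = 4/9, h(4) = 3/7, h(4.25) = 12/29, h(4.5) = 0.4.
T_4 = (Δs/2)·[h(s_0) + 2h(s_1) + 2h(s_2) + 2h(s_3) + h(s_4)].
Sum ≈ 0.429.

0.429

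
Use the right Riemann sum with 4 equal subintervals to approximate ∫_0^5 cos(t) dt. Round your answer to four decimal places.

Δt = (5 − 0)/4 = 1.25.
Right endpoints: 1.25, 2.5, 3.75, 5.
f(1.25) ≈ 0.3153, f(2.5) ≈ -0.8011, f(3.75) ≈ -0.8206, f(5) ≈ 0.2837.
Sum = Δt · [f(1.25) + f(2.5) + f(3.75) + f(5)].
Sum ≈ -1.2784.

-1.2784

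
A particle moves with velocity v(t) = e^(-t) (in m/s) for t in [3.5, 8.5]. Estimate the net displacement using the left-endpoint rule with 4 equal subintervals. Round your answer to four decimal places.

0.0525

Δt = (8.5 − 3.5)/4 = 1.25.
Left endpoints: 3.5, 4.75, 6, 7.25.
v(3.5) ≈ 0.0302, v(4.75) ≈ 0.0087, v(6) ≈ 0.0025, v(7.25) ≈ 0.0007.
Sum = Δt · [v(3.5) + v(4.75) + v(6) + v(7.25)].
Sum ≈ 0.0525.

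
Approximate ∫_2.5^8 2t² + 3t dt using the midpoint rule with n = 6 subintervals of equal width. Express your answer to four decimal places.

Δt = (8 − 2.5)/6 = 11/12.
Midpoints: 71/24, 3.875, 115/24, 137/24, 6.625, 181/24.
f(71/24) = 7597/288, f(3.875) = 41.65625, f(115/24) = 17365/288, f(137/24) = 23701/288, f(6.625) = 107.65625, f(181/24) = 39277/288.
Sum = Δt · [f(71/24) + f(3.875) + f(115/24) + ...].
Sum ≈ 416.7714.

416.7714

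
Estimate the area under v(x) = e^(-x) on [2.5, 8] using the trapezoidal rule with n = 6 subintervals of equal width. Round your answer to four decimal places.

0.0874

Δx = (8 − 2.5)/6 = 11/12.
v(2.5) ≈ 0.0821, v(41/12) ≈ 0.0328, v(13/3) ≈ 0.0131, v(5.25) ≈ 0.0052, v(37/6) ≈ 0.0021, v(85/12) ≈ 0.0008, v(8) ≈ 0.0003.
T_6 = (Δx/2)·[v(x_0) + 2v(x_1) + ... + 2v(x_{5}) + v(x_6)].
Sum ≈ 0.0874.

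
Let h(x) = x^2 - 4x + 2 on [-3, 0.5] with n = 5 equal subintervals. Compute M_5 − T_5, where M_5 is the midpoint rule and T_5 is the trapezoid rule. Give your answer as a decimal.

M_5 = 33.39875.
T_5 = 33.8275.
M_5 − T_5 = -0.42875.

-0.42875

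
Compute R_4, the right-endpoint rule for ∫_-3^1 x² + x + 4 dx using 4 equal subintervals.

20

Δx = (1 − (-3))/4 = 1.
Right endpoints: -2, -1, 0, 1.
f(-2) = 6, f(-1) = 4, f(0) = 4, f(1) = 6.
Sum = Δx · [f(-2) + f(-1) + f(0) + f(1)].
Sum = 20.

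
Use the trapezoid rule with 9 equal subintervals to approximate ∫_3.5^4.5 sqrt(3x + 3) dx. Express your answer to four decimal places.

Δx = (4.5 − 3.5)/9 = 1/9.
f(3.5) ≈ 3.6742, f(65/18) ≈ 3.7193, f(67/18) ≈ 3.7639, f(23/6) ≈ 3.8079, f(71/18) ≈ 3.8514, f(73/18) ≈ 3.8944, f(25/6) ≈ 3.9370, f(77/18) ≈ 3.9791, f(79/18) ≈ 4.0208, f(4.5) ≈ 4.0620.
T_9 = (Δx/2)·[f(x_0) + 2f(x_1) + ... + 2f(x_{8}) + f(x_9)].
Sum ≈ 3.8713.

3.8713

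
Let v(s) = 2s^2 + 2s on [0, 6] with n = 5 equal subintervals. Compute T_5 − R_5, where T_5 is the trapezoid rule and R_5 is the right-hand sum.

-50.4

T_5 = 182.88.
R_5 = 233.28.
T_5 − R_5 = -50.4.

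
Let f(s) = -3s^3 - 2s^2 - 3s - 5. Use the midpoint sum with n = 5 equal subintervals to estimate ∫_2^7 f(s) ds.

Δs = (7 − 2)/5 = 1.
Midpoints: 2.5, 3.5, 4.5, 5.5, 6.5.
f(2.5) = -71.875, f(3.5) = -168.625, f(4.5) = -332.375, f(5.5) = -581.125, f(6.5) = -932.875.
Sum = Δs · [f(2.5) + f(3.5) + f(4.5) + f(5.5) + f(6.5)].
Sum = -2086.875.

-2086.875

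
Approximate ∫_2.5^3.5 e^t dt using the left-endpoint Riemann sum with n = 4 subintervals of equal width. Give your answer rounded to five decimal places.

18.42525

Δt = (3.5 − 2.5)/4 = 0.25.
Left endpoints: 2.5, 2.75, 3, 3.25.
f(2.5) ≈ 12.18249, f(2.75) ≈ 15.64263, f(3) ≈ 20.08554, f(3.25) ≈ 25.79034.
Sum = Δt · [f(2.5) + f(2.75) + f(3) + f(3.25)].
Sum ≈ 18.42525.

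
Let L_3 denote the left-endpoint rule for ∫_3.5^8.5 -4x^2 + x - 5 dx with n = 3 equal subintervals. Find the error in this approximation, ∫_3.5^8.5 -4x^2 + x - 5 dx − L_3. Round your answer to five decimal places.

-186.57407

Exact integral: ∫_3.5^8.5 f(x) dx ≈ -756.6666667.
L_3 ≈ -570.0925926.
Error ≈ -756.6666667 − (-570.0925926) ≈ -186.57407.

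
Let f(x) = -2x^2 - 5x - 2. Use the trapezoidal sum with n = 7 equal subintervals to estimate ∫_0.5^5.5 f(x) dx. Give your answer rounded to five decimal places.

-196.68367

Δx = (5.5 − 0.5)/7 = 5/7.
f(0.5) = -5, f(17/14) = -540/49, f(27/14) = -935/49, f(37/14) = -1430/49, f(47/14) = -2025/49, f(57/14) = -2720/49, f(67/14) = -3515/49, f(5.5) = -90.
T_7 = (Δx/2)·[f(x_0) + 2f(x_1) + ... + 2f(x_{6}) + f(x_7)].
Sum ≈ -196.68367.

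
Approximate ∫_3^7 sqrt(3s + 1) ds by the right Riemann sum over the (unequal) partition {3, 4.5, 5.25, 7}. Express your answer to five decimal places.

Subinterval widths: 1.5, 0.75, 1.75.
Right endpoints: 4.5, 5.25, 7.
f(4.5) ≈ 3.80789, f(5.25) ≈ 4.09268, f(7) ≈ 4.69042.
Sum = Σ Δs_i · f(s_i).
Sum ≈ 16.98956.

16.98956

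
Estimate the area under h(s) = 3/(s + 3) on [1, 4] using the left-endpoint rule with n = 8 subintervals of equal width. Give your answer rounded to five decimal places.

Δs = (4 − 1)/8 = 0.375.
Left endpoints: 1, 1.375, 1.75, 2.125, 2.5, 2.875, 3.25, 3.625.
h(1) = 0.75, h(1.375) = 24/35, h(1.75) = 12/19, h(2.125) = 24/41, h(2.5) = 6/11, h(2.875) = 24/47, h(3.25) = 0.48, h(3.625) = 24/53.
Sum = Δs · [h(1) + h(1.375) + h(1.75) + ...].
Sum ≈ 1.74059.

1.74059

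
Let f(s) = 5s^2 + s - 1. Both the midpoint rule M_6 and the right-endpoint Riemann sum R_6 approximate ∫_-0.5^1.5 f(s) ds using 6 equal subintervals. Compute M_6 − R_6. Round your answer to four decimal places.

-2.2778

M_6 ≈ 4.740741.
R_6 ≈ 7.018519.
M_6 − R_6 ≈ -2.2778.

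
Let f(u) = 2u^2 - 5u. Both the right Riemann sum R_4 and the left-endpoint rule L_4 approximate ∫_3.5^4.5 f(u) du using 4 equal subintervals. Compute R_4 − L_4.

2.75

R_4 = 13.5625.
L_4 = 10.8125.
R_4 − L_4 = 2.75.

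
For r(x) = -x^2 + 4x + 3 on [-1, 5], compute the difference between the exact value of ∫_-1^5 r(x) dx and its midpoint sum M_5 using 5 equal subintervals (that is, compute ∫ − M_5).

Exact integral: ∫_-1^5 r(x) dx = 24.
M_5 = 24.72.
Error = 24 − 24.72 = -0.72.

-0.72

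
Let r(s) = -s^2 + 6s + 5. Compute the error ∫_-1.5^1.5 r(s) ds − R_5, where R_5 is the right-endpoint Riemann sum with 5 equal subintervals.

-5.22

Exact integral: ∫_-1.5^1.5 r(s) ds = 12.75.
R_5 = 17.97.
Error = 12.75 − 17.97 = -5.22.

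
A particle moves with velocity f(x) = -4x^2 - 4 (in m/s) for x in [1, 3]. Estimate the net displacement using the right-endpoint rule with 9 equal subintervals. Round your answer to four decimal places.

-46.2881

Δx = (3 − 1)/9 = 2/9.
Right endpoints: 11/9, 13/9, 5/3, 17/9, 19/9, 7/3, 23/9, 25/9, 3.
f(11/9) = -808/81, f(13/9) = -1000/81, f(5/3) = -136/9, f(17/9) = -1480/81, f(19/9) = -1768/81, f(7/3) = -232/9, f(23/9) = -2440/81, f(25/9) = -2824/81, f(3) = -40.
Sum = Δx · [f(11/9) + f(13/9) + f(5/3) + ...].
Sum ≈ -46.2881.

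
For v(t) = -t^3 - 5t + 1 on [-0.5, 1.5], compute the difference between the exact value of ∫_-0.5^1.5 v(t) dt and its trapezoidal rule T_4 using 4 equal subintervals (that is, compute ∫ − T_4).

Exact integral: ∫_-0.5^1.5 v(t) dt = -4.25.
T_4 = -4.375.
Error = -4.25 − (-4.375) = 0.125.

0.125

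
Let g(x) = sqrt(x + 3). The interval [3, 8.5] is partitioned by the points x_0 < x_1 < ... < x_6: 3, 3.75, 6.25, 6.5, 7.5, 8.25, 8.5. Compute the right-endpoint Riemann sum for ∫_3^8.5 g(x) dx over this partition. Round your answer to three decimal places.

16.926

Subinterval widths: 0.75, 2.5, 0.25, 1, 0.75, 0.25.
Right endpoints: 3.75, 6.25, 6.5, 7.5, 8.25, 8.5.
g(3.75) ≈ 2.598, g(6.25) ≈ 3.041, g(6.5) ≈ 3.082, g(7.5) ≈ 3.240, g(8.25) ≈ 3.354, g(8.5) ≈ 3.391.
Sum = Σ Δx_i · g(x_i).
Sum ≈ 16.926.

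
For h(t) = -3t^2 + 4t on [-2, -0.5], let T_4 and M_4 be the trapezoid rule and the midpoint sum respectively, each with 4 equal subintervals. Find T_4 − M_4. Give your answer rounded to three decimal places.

T_4 = -15.48046875.
M_4 ≈ -15.32227.
T_4 − M_4 ≈ -0.158.

-0.158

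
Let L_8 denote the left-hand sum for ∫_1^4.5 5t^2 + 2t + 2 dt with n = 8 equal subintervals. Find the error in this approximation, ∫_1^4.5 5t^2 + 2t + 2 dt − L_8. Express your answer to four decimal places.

Exact integral: ∫_1^4.5 f(t) dt ≈ 176.458333.
L_8 ≈ 154.430664.
Error ≈ 176.458333 − 154.430664 ≈ 22.0277.

22.0277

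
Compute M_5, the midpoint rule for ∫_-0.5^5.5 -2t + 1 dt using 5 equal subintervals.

Δt = (5.5 − (-0.5))/5 = 1.2.
Midpoints: 0.1, 1.3, 2.5, 3.7, 4.9.
f(0.1) = 0.8, f(1.3) = -1.6, f(2.5) = -4, f(3.7) = -6.4, f(4.9) = -8.8.
Sum = Δt · [f(0.1) + f(1.3) + f(2.5) + f(3.7) + f(4.9)].
Sum = -24.

-24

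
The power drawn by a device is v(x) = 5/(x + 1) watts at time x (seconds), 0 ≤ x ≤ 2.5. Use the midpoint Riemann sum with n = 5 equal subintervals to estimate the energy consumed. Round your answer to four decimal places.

6.2180

Δx = (2.5 − 0)/5 = 0.5.
Midpoints: 0.25, 0.75, 1.25, 1.75, 2.25.
v(0.25) = 4, v(0.75) = 20/7, v(1.25) = 20/9, v(1.75) = 20/11, v(2.25) = 20/13.
Sum = Δx · [v(0.25) + v(0.75) + v(1.25) + v(1.75) + v(2.25)].
Sum ≈ 6.2180.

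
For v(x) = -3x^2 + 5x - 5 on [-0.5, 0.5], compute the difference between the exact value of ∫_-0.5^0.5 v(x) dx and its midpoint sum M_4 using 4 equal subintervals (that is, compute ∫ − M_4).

Exact integral: ∫_-0.5^0.5 v(x) dx = -5.25.
M_4 = -5.234375.
Error = -5.25 − (-5.234375) = -0.015625.

-0.015625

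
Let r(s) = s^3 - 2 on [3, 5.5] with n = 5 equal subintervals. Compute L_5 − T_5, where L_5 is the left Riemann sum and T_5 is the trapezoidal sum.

L_5 = 170.
T_5 = 204.84375.
L_5 − T_5 = -34.84375.

-34.84375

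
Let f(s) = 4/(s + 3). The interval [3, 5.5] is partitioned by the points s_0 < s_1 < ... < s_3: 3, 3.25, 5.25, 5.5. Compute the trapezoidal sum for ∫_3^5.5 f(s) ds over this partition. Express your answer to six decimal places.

1.407611

Subinterval widths: 0.25, 2, 0.25.
f(3) = 2/3, f(3.25) = 0.64, f(5.25) = 16/33, f(5.5) = 8/17.
On each subinterval the trapezoid contributes (Δs_i/2)·[f(s_{i-1}) + f(s_i)].
Sum ≈ 1.407611.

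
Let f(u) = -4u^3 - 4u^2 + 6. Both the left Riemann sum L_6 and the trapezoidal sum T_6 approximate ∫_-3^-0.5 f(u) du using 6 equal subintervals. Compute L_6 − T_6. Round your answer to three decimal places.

L_6 ≈ 76.43808.
T_6 ≈ 61.33391.
L_6 − T_6 ≈ 15.104.

15.104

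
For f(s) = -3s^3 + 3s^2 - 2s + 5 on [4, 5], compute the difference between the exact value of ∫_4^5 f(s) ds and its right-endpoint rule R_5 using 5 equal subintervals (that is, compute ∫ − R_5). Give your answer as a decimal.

Exact integral: ∫_4^5 f(s) ds = -219.75.
R_5 = -235.8.
Error = -219.75 − (-235.8) = 16.05.

16.05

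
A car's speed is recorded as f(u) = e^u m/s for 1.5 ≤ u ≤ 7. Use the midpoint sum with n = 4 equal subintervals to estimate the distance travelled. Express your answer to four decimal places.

Δu = (7 − 1.5)/4 = 1.375.
Midpoints: 2.1875, 3.5625, 4.9375, 6.3125.
f(2.1875) ≈ 8.9129, f(3.5625) ≈ 35.2512, f(4.9375) ≈ 139.4213, f(6.3125) ≈ 551.4218.
Sum = Δu · [f(2.1875) + f(3.5625) + f(4.9375) + f(6.3125)].
Sum ≈ 1010.6348.

1010.6348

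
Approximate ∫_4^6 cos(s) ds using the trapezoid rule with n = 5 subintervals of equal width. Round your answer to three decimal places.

Δs = (6 − 4)/5 = 0.4.
f(4) ≈ -0.654, f(4.4) ≈ -0.307, f(4.8) ≈ 0.087, f(5.2) ≈ 0.469, f(5.6) ≈ 0.776, f(6) ≈ 0.960.
T_5 = (Δs/2)·[f(s_0) + 2f(s_1) + ... + 2f(s_{4}) + f(s_5)].
Sum ≈ 0.471.

0.471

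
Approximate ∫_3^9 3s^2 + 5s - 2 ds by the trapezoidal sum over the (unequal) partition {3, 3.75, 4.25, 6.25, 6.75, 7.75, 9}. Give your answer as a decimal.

875.8125

Subinterval widths: 0.75, 0.5, 2, 0.5, 1, 1.25.
f(3) = 40, f(3.75) = 58.9375, f(4.25) = 73.4375, f(6.25) = 146.4375, f(6.75) = 168.4375, f(7.75) = 216.9375, f(9) = 286.
On each subinterval the trapezoid contributes (Δs_i/2)·[f(s_{i-1}) + f(s_i)].
Sum = 875.8125.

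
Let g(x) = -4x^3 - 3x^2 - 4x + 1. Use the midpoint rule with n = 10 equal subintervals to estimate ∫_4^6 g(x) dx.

-1229.58

Δx = (6 − 4)/10 = 0.2.
Midpoints: 4.1, 4.3, 4.5, 4.7, 4.9, 5.1, 5.3, 5.5, 5.7, 5.9.
g(4.1) = -341.514, g(4.3) = -389.698, g(4.5) = -442.25, g(4.7) = -499.362, g(4.9) = -561.226, g(5.1) = -628.034, g(5.3) = -699.978, g(5.5) = -777.25, g(5.7) = -860.042, g(5.9) = -948.546.
Sum = Δx · [g(4.1) + g(4.3) + g(4.5) + ...].
Sum = -1229.58.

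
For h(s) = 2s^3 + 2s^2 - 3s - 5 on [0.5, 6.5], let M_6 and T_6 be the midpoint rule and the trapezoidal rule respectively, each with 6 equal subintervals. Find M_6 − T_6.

M_6 = 971.
T_6 = 1005.5.
M_6 − T_6 = -34.5.

-34.5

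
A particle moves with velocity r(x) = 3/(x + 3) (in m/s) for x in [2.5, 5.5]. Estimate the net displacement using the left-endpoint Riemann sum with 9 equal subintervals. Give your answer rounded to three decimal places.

1.339

Δx = (5.5 − 2.5)/9 = 1/3.
Left endpoints: 2.5, 17/6, 19/6, 3.5, 23/6, 25/6, 4.5, 29/6, 31/6.
r(2.5) = 6/11, r(17/6) = 18/35, r(19/6) = 18/37, r(3.5) = 6/13, r(23/6) = 18/41, r(25/6) = 18/43, r(4.5) = 0.4, r(29/6) = 18/47, r(31/6) = 18/49.
Sum = Δx · [r(2.5) + r(17/6) + r(19/6) + ...].
Sum ≈ 1.339.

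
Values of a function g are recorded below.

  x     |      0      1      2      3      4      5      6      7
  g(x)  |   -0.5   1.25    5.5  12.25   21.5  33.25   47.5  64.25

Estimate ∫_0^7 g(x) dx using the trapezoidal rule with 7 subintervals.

153.125

Δx = 1.
T_7 = (1/2)·[(-0.5) + 2·1.25 + 2·5.5 + 2·12.25 + 2·21.5 + 2·33.25 + 2·47.5 + 64.25] = 153.125.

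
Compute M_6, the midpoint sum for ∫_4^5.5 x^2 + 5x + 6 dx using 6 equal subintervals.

78.7421875

Δx = (5.5 − 4)/6 = 0.25.
Midpoints: 4.125, 4.375, 4.625, 4.875, 5.125, 5.375.
f(4.125) = 43.640625, f(4.375) = 47.015625, f(4.625) = 50.515625, f(4.875) = 54.140625, f(5.125) = 57.890625, f(5.375) = 61.765625.
Sum = Δx · [f(4.125) + f(4.375) + f(4.625) + ...].
Sum = 78.7421875.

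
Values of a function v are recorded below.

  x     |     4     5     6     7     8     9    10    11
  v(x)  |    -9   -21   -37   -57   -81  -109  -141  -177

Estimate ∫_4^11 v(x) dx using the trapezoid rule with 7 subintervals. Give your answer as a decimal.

Δx = 1.
T_7 = (1/2)·[(-9) + 2·(-21) + 2·(-37) + 2·(-57) + 2·(-81) + 2·(-109) + 2·(-141) + (-177)] = -539.

-539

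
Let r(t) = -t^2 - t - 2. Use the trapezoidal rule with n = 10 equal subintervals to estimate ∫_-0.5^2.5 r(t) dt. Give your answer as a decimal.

Δt = (2.5 − (-0.5))/10 = 0.3.
r(-0.5) = -1.75, r(-0.2) = -1.84, r(0.1) = -2.11, r(0.4) = -2.56, r(0.7) = -3.19, r(1) = -4, r(1.3) = -4.99, r(1.6) = -6.16, r(1.9) = -7.51, r(2.2) = -9.04, r(2.5) = -10.75.
T_10 = (Δt/2)·[r(t_0) + 2r(t_1) + ... + 2r(t_{9}) + r(t_10)].
Sum = -14.295.

-14.295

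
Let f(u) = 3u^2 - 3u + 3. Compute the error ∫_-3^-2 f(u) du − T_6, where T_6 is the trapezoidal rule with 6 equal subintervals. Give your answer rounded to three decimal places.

Exact integral: ∫_-3^-2 f(u) du = 29.5.
T_6 ≈ 29.51389.
Error ≈ 29.5 − 29.51389 ≈ -0.014.

-0.014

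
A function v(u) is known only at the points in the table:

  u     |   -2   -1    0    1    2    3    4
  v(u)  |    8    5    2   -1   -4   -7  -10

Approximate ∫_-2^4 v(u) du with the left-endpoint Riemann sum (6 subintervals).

3

Δu = 1.
Sum = 1·[8 + 5 + 2 + (-1) + (-4) + (-7)] = 3.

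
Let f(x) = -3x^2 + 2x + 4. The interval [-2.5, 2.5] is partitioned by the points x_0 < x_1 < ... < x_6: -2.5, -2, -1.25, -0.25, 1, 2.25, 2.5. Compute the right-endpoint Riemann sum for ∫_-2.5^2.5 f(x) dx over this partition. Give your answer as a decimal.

Subinterval widths: 0.5, 0.75, 1, 1.25, 1.25, 0.25.
Right endpoints: -2, -1.25, -0.25, 1, 2.25, 2.5.
f(-2) = -12, f(-1.25) = -3.1875, f(-0.25) = 3.3125, f(1) = 3, f(2.25) = -6.6875, f(2.5) = -9.75.
Sum = Σ Δx_i · f(x_i).
Sum = -12.125.

-12.125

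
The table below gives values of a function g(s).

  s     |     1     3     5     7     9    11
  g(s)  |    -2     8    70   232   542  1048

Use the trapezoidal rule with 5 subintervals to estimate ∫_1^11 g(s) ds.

2750

Δs = 2.
T_5 = (2/2)·[(-2) + 2·8 + 2·70 + 2·232 + 2·542 + 1048] = 2750.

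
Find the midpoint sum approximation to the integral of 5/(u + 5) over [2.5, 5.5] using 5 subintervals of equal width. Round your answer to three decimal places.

Δu = (5.5 − 2.5)/5 = 0.6.
Midpoints: 2.8, 3.4, 4, 4.6, 5.2.
f(2.8) = 25/39, f(3.4) = 25/42, f(4) = 5/9, f(4.6) = 25/48, f(5.2) = 25/51.
Sum = Δu · [f(2.8) + f(3.4) + f(4) + f(4.6) + f(5.2)].
Sum ≈ 1.682.

1.682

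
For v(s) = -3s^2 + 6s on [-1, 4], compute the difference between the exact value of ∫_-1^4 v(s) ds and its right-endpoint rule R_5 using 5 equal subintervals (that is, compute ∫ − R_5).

Exact integral: ∫_-1^4 v(s) ds = -20.
R_5 = -30.
Error = -20 − (-30) = 10.

10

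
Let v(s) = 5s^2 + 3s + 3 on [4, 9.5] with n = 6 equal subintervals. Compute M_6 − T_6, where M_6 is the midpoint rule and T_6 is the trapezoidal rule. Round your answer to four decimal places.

M_6 ≈ 1448.241030.
T_6 ≈ 1454.017940.
M_6 − T_6 ≈ -5.7769.

-5.7769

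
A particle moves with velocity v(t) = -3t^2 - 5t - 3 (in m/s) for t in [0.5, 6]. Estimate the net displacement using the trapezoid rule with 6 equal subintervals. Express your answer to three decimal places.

-324.061

Δt = (6 − 0.5)/6 = 11/12.
v(0.5) = -6.25, v(17/12) = -773/48, v(7/3) = -31, v(3.25) = -50.9375, v(25/6) = -911/12, v(61/12) = -105.9375, v(6) = -141.
T_6 = (Δt/2)·[v(t_0) + 2v(t_1) + ... + 2v(t_{5}) + v(t_6)].
Sum ≈ -324.061.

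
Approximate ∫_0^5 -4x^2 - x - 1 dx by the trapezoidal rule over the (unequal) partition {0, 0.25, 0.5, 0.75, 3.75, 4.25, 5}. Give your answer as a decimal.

Subinterval widths: 0.25, 0.25, 0.25, 3, 0.5, 0.75.
f(0) = -1, f(0.25) = -1.5, f(0.5) = -2.5, f(0.75) = -4, f(3.75) = -61, f(4.25) = -77.5, f(5) = -106.
On each subinterval the trapezoid contributes (Δx_i/2)·[f(x_{i-1}) + f(x_i)].
Sum = -202.5625.

-202.5625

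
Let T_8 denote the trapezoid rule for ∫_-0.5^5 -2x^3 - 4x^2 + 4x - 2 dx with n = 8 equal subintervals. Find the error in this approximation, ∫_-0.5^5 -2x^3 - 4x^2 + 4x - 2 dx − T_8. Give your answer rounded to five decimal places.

7.58219

Exact integral: ∫_-0.5^5 f(x) dx ≈ -440.8020833.
T_8 ≈ -448.3842773.
Error ≈ -440.8020833 − (-448.3842773) ≈ 7.58219.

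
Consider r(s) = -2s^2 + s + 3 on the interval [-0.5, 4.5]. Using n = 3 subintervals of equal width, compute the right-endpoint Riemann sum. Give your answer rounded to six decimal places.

-69.629630

Δs = (4.5 − (-0.5))/3 = 5/3.
Right endpoints: 7/6, 17/6, 4.5.
r(7/6) = 13/9, r(17/6) = -92/9, r(4.5) = -33.
Sum = Δs · [r(7/6) + r(17/6) + r(4.5)].
Sum ≈ -69.629630.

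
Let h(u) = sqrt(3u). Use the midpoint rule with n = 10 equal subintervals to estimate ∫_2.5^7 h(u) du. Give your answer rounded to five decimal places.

16.82286

Δu = (7 − 2.5)/10 = 0.45.
Midpoints: 2.725, 3.175, 3.625, 4.075, 4.525, 4.975, 5.425, 5.875, 6.325, 6.775.
h(2.725) ≈ 2.85920, h(3.175) ≈ 3.08626, h(3.625) ≈ 3.29773, h(4.075) ≈ 3.49643, h(4.525) ≈ 3.68443, h(4.975) ≈ 3.86329, h(5.425) ≈ 4.03423, h(5.875) ≈ 4.19821, h(6.325) ≈ 4.35603, h(6.775) ≈ 4.50833.
Sum = Δu · [h(2.725) + h(3.175) + h(3.625) + ...].
Sum ≈ 16.82286.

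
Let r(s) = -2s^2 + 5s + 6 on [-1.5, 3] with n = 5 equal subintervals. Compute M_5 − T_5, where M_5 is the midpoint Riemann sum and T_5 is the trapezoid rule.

M_5 = 24.2325.
T_5 = 22.41.
M_5 − T_5 = 1.8225.

1.8225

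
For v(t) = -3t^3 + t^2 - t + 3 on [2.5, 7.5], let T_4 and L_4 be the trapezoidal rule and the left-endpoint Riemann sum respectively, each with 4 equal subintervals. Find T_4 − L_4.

-733.59375

T_4 = -2275.625.
L_4 = -1542.03125.
T_4 − L_4 = -733.59375.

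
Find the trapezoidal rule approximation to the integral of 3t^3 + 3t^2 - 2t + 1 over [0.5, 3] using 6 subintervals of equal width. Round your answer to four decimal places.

82.6845

Δt = (3 − 0.5)/6 = 5/12.
f(0.5) = 1.125, f(11/12) = 2303/576, f(4/3) = 97/9, f(1.75) = 22.765625, f(13/6) = 2971/72, f(31/12) = 38923/576, f(3) = 103.
T_6 = (Δt/2)·[f(t_0) + 2f(t_1) + ... + 2f(t_{5}) + f(t_6)].
Sum ≈ 82.6845.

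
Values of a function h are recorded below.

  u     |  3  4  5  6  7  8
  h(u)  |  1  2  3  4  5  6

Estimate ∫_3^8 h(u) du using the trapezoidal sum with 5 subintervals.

Δu = 1.
T_5 = (1/2)·[1 + 2·2 + 2·3 + 2·4 + 2·5 + 6] = 17.5.

17.5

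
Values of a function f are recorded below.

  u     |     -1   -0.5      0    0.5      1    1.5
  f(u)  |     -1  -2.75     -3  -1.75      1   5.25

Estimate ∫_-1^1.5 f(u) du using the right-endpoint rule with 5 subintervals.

-0.625

Δu = 0.5.
Sum = 0.5·[(-2.75) + (-3) + (-1.75) + 1 + 5.25] = -0.625.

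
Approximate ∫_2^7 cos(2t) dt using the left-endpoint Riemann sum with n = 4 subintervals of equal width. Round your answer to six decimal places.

Δt = (7 − 2)/4 = 1.25.
Left endpoints: 2, 3.25, 4.5, 5.75.
f(2) ≈ -0.653644, f(3.25) ≈ 0.976588, f(4.5) ≈ -0.911130, f(5.75) ≈ 0.483305.
Sum = Δt · [f(2) + f(3.25) + f(4.5) + f(5.75)].
Sum ≈ -0.131102.

-0.131102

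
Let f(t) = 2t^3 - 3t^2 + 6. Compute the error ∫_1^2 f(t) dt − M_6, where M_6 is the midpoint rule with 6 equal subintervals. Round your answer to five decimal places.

0.01389

Exact integral: ∫_1^2 f(t) dt = 6.5.
M_6 ≈ 6.4861111.
Error ≈ 6.5 − 6.4861111 ≈ 0.01389.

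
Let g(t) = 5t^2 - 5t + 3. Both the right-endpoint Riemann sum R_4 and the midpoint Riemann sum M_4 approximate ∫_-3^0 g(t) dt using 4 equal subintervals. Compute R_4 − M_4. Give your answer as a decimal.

-20.390625

R_4 = 55.40625.
M_4 = 75.796875.
R_4 − M_4 = -20.390625.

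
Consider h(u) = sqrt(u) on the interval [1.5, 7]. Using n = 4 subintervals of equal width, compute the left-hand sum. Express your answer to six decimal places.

Δu = (7 − 1.5)/4 = 1.375.
Left endpoints: 1.5, 2.875, 4.25, 5.625.
h(1.5) ≈ 1.224745, h(2.875) ≈ 1.695582, h(4.25) ≈ 2.061553, h(5.625) ≈ 2.371708.
Sum = Δu · [h(1.5) + h(2.875) + h(4.25) + h(5.625)].
Sum ≈ 10.111184.

10.111184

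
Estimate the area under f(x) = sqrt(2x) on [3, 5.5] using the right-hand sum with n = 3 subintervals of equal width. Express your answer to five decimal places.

7.61712

Δx = (5.5 − 3)/3 = 5/6.
Right endpoints: 23/6, 14/3, 5.5.
f(23/6) ≈ 2.76887, f(14/3) ≈ 3.05505, f(5.5) ≈ 3.31662.
Sum = Δx · [f(23/6) + f(14/3) + f(5.5)].
Sum ≈ 7.61712.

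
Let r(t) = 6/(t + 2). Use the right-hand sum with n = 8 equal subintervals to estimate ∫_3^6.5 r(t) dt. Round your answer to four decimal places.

Δt = (6.5 − 3)/8 = 0.4375.
Right endpoints: 3.4375, 3.875, 4.3125, 4.75, 5.1875, 5.625, 6.0625, 6.5.
r(3.4375) = 32/29, r(3.875) = 48/47, r(4.3125) = 96/101, r(4.75) = 8/9, r(5.1875) = 96/115, r(5.625) = 48/61, r(6.0625) = 32/43, r(6.5) = 12/17.
Sum = Δt · [r(3.4375) + r(3.875) + r(4.3125) + ...].
Sum ≈ 3.0782.

3.0782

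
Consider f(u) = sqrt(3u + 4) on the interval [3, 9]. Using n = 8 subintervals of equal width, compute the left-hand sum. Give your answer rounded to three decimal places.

Δu = (9 − 3)/8 = 0.75.
Left endpoints: 3, 3.75, 4.5, 5.25, 6, 6.75, 7.5, 8.25.
f(3) ≈ 3.606, f(3.75) ≈ 3.905, f(4.5) ≈ 4.183, f(5.25) ≈ 4.444, f(6) ≈ 4.690, f(6.75) ≈ 4.924, f(7.5) ≈ 5.148, f(8.25) ≈ 5.362.
Sum = Δu · [f(3) + f(3.75) + f(4.5) + ...].
Sum ≈ 27.197.

27.197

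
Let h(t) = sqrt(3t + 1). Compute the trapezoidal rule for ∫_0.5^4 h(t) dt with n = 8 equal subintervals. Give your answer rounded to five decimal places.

Δt = (4 − 0.5)/8 = 0.4375.
h(0.5) ≈ 1.58114, h(0.9375) ≈ 1.95256, h(1.375) ≈ 2.26385, h(1.8125) ≈ 2.53722, h(2.25) ≈ 2.78388, h(2.6875) ≈ 3.01040, h(3.125) ≈ 3.22102, h(3.5625) ≈ 3.41870, h(4) ≈ 3.60555.
T_8 = (Δt/2)·[h(t_0) + 2h(t_1) + ... + 2h(t_{7}) + h(t_8)].
Sum ≈ 9.52918.

9.52918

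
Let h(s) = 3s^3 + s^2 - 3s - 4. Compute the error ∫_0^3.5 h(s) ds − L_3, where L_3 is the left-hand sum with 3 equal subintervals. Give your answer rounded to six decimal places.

Exact integral: ∫_0^3.5 h(s) ds ≈ 94.46354167.
L_3 ≈ 31.71064815.
Error ≈ 94.46354167 − 31.71064815 ≈ 62.752894.

62.752894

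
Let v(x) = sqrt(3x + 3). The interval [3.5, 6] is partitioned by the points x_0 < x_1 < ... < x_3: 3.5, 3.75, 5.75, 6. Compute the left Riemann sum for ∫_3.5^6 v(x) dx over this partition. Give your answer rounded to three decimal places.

Subinterval widths: 0.25, 2, 0.25.
Left endpoints: 3.5, 3.75, 5.75.
v(3.5) ≈ 3.674, v(3.75) ≈ 3.775, v(5.75) ≈ 4.500.
Sum = Σ Δx_i · v(x_i).
Sum ≈ 9.593.

9.593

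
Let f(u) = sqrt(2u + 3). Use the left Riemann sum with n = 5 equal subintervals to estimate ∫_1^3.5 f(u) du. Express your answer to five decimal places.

6.57987

Δu = (3.5 − 1)/5 = 0.5.
Left endpoints: 1, 1.5, 2, 2.5, 3.
f(1) ≈ 2.23607, f(1.5) ≈ 2.44949, f(2) ≈ 2.64575, f(2.5) ≈ 2.82843, f(3) ≈ 3.00000.
Sum = Δu · [f(1) + f(1.5) + f(2) + f(2.5) + f(3)].
Sum ≈ 6.57987.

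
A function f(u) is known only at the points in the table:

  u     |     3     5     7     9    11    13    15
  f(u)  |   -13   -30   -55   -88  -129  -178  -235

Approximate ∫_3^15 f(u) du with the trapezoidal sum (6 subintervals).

Δu = 2.
T_6 = (2/2)·[(-13) + 2·(-30) + 2·(-55) + 2·(-88) + 2·(-129) + 2·(-178) + (-235)] = -1208.

-1208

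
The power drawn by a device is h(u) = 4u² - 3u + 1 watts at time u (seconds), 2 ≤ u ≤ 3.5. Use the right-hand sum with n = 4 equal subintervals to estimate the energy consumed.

Δu = (3.5 − 2)/4 = 0.375.
Right endpoints: 2.375, 2.75, 3.125, 3.5.
h(2.375) = 16.4375, h(2.75) = 23, h(3.125) = 30.6875, h(3.5) = 39.5.
Sum = Δu · [h(2.375) + h(2.75) + h(3.125) + h(3.5)].
Sum = 41.109375.

41.109375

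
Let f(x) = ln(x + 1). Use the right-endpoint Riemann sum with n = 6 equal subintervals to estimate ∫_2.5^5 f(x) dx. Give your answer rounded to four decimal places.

3.9765

Δx = (5 − 2.5)/6 = 5/12.
Right endpoints: 35/12, 10/3, 3.75, 25/6, 55/12, 5.
f(35/12) ≈ 1.3652, f(10/3) ≈ 1.4663, f(3.75) ≈ 1.5581, f(25/6) ≈ 1.6422, f(55/12) ≈ 1.7198, f(5) ≈ 1.7918.
Sum = Δx · [f(35/12) + f(10/3) + f(3.75) + ...].
Sum ≈ 3.9765.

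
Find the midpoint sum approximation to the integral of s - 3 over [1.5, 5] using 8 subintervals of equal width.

0.875

Δs = (5 − 1.5)/8 = 0.4375.
Midpoints: 1.71875, 2.15625, 2.59375, 3.03125, 3.46875, 3.90625, 4.34375, 4.78125.
f(1.71875) = -1.28125, f(2.15625) = -0.84375, f(2.59375) = -0.40625, f(3.03125) = 0.03125, f(3.46875) = 0.46875, f(3.90625) = 0.90625, f(4.34375) = 1.34375, f(4.78125) = 1.78125.
Sum = Δs · [f(1.71875) + f(2.15625) + f(2.59375) + ...].
Sum = 0.875.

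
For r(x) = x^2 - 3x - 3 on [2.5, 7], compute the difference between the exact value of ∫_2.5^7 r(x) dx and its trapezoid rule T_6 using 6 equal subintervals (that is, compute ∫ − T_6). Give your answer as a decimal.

-0.421875

Exact integral: ∫_2.5^7 r(x) dx = 31.5.
T_6 = 31.921875.
Error = 31.5 − 31.921875 = -0.421875.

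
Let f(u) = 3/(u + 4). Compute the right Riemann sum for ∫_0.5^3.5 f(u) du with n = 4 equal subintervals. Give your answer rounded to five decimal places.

1.43690

Δu = (3.5 − 0.5)/4 = 0.75.
Right endpoints: 1.25, 2, 2.75, 3.5.
f(1.25) = 4/7, f(2) = 0.5, f(2.75) = 4/9, f(3.5) = 0.4.
Sum = Δu · [f(1.25) + f(2) + f(2.75) + f(3.5)].
Sum ≈ 1.43690.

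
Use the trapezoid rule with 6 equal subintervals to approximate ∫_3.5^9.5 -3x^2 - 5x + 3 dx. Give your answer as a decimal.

Δx = (9.5 − 3.5)/6 = 1.
f(3.5) = -51.25, f(4.5) = -80.25, f(5.5) = -115.25, f(6.5) = -156.25, f(7.5) = -203.25, f(8.5) = -256.25, f(9.5) = -315.25.
T_6 = (Δx/2)·[f(x_0) + 2f(x_1) + ... + 2f(x_{5}) + f(x_6)].
Sum = -994.5.

-994.5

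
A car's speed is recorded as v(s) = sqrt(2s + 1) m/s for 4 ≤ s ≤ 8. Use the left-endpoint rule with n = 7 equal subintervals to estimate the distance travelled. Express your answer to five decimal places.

14.04091

Δs = (8 − 4)/7 = 4/7.
Left endpoints: 4, 32/7, 36/7, 40/7, 44/7, 48/7, 52/7.
v(4) ≈ 3.00000, v(32/7) ≈ 3.18479, v(36/7) ≈ 3.35942, v(40/7) ≈ 3.52542, v(44/7) ≈ 3.68394, v(48/7) ≈ 3.83592, v(52/7) ≈ 3.98210.
Sum = Δs · [v(4) + v(32/7) + v(36/7) + ...].
Sum ≈ 14.04091.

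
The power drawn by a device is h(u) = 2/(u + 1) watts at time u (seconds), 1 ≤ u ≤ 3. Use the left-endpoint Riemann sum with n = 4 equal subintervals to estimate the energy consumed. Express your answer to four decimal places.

Δu = (3 − 1)/4 = 0.5.
Left endpoints: 1, 1.5, 2, 2.5.
h(1) = 1, h(1.5) = 0.8, h(2) = 2/3, h(2.5) = 4/7.
Sum = Δu · [h(1) + h(1.5) + h(2) + h(2.5)].
Sum ≈ 1.5190.

1.5190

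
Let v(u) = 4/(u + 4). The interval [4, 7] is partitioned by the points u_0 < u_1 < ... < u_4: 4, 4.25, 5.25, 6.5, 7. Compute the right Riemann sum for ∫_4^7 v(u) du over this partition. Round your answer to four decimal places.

1.2117

Subinterval widths: 0.25, 1, 1.25, 0.5.
Right endpoints: 4.25, 5.25, 6.5, 7.
v(4.25) = 16/33, v(5.25) = 16/37, v(6.5) = 8/21, v(7) = 4/11.
Sum = Σ Δu_i · v(u_i).
Sum ≈ 1.2117.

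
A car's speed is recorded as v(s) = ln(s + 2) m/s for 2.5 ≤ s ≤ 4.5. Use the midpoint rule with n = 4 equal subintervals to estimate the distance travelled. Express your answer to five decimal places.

Δs = (4.5 − 2.5)/4 = 0.5.
Midpoints: 2.75, 3.25, 3.75, 4.25.
v(2.75) ≈ 1.55814, v(3.25) ≈ 1.65823, v(3.75) ≈ 1.74920, v(4.25) ≈ 1.83258.
Sum = Δs · [v(2.75) + v(3.25) + v(3.75) + v(4.25)].
Sum ≈ 3.39908.

3.39908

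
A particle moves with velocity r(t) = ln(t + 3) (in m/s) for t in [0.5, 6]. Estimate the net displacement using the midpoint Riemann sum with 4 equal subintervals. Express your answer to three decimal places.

Δt = (6 − 0.5)/4 = 1.375.
Midpoints: 1.1875, 2.5625, 3.9375, 5.3125.
r(1.1875) ≈ 1.432, r(2.5625) ≈ 1.716, r(3.9375) ≈ 1.937, r(5.3125) ≈ 2.118.
Sum = Δt · [r(1.1875) + r(2.5625) + r(3.9375) + r(5.3125)].
Sum ≈ 9.904.

9.904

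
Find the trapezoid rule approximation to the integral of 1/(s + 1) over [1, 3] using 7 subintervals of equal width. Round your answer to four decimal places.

Δs = (3 − 1)/7 = 2/7.
f(1) = 0.5, f(9/7) = 0.4375, f(11/7) = 7/18, f(13/7) = 0.35, f(15/7) = 7/22, f(17/7) = 7/24, f(19/7) = 7/26, f(3) = 0.25.
T_7 = (Δs/2)·[f(s_0) + 2f(s_1) + ... + 2f(s_{6}) + f(s_7)].
Sum ≈ 0.6944.

0.6944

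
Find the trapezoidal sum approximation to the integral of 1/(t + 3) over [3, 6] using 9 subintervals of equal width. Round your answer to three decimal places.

0.406

Δt = (6 − 3)/9 = 1/3.
f(3) = 1/6, f(10/3) = 3/19, f(11/3) = 0.15, f(4) = 1/7, f(13/3) = 3/22, f(14/3) = 3/23, f(5) = 0.125, f(16/3) = 0.12, f(17/3) = 3/26, f(6) = 1/9.
T_9 = (Δt/2)·[f(t_0) + 2f(t_1) + ... + 2f(t_{8}) + f(t_9)].
Sum ≈ 0.406.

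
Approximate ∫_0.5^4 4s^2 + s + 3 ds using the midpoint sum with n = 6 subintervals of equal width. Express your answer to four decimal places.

103.1447

Δs = (4 − 0.5)/6 = 7/12.
Midpoints: 19/24, 1.375, 47/24, 61/24, 3.125, 89/24.
f(19/24) = 907/144, f(1.375) = 11.9375, f(47/24) = 2923/144, f(61/24) = 4519/144, f(3.125) = 45.1875, f(89/24) = 8887/144.
Sum = Δs · [f(19/24) + f(1.375) + f(47/24) + ...].
Sum ≈ 103.1447.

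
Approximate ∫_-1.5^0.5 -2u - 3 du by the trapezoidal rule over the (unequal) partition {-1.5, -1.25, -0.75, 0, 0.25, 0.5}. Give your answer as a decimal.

Subinterval widths: 0.25, 0.5, 0.75, 0.25, 0.25.
f(-1.5) = 0, f(-1.25) = -0.5, f(-0.75) = -1.5, f(0) = -3, f(0.25) = -3.5, f(0.5) = -4.
On each subinterval the trapezoid contributes (Δu_i/2)·[f(u_{i-1}) + f(u_i)].
Sum = -4.

-4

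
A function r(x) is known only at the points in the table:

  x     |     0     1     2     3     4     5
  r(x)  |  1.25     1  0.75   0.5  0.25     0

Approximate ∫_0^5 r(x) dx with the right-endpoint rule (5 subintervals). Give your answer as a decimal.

2.5

Δx = 1.
Sum = 1·[1 + 0.75 + 0.5 + 0.25 + 0] = 2.5.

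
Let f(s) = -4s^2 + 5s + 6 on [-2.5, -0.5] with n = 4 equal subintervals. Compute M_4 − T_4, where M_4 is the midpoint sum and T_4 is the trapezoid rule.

0.5

M_4 = -23.5.
T_4 = -24.
M_4 − T_4 = 0.5.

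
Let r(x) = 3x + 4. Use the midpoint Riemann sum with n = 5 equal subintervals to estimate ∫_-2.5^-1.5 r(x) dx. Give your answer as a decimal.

Δx = (-1.5 − (-2.5))/5 = 0.2.
Midpoints: -2.4, -2.2, -2, -1.8, -1.6.
r(-2.4) = -3.2, r(-2.2) = -2.6, r(-2) = -2, r(-1.8) = -1.4, r(-1.6) = -0.8.
Sum = Δx · [r(-2.4) + r(-2.2) + r(-2) + r(-1.8) + r(-1.6)].
Sum = -2.

-2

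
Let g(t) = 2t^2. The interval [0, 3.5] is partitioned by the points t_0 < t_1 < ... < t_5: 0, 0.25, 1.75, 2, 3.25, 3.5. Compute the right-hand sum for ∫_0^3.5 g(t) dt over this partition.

43.75

Subinterval widths: 0.25, 1.5, 0.25, 1.25, 0.25.
Right endpoints: 0.25, 1.75, 2, 3.25, 3.5.
g(0.25) = 0.125, g(1.75) = 6.125, g(2) = 8, g(3.25) = 21.125, g(3.5) = 24.5.
Sum = Σ Δt_i · g(t_i).
Sum = 43.75.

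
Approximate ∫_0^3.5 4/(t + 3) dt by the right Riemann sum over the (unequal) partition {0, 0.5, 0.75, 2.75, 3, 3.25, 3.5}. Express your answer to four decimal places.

2.7099

Subinterval widths: 0.5, 0.25, 2, 0.25, 0.25, 0.25.
Right endpoints: 0.5, 0.75, 2.75, 3, 3.25, 3.5.
f(0.5) = 8/7, f(0.75) = 16/15, f(2.75) = 16/23, f(3) = 2/3, f(3.25) = 0.64, f(3.5) = 8/13.
Sum = Σ Δt_i · f(t_i).
Sum ≈ 2.7099.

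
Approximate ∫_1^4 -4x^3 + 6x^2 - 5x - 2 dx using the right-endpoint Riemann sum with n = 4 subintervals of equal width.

-245.625

Δx = (4 − 1)/4 = 0.75.
Right endpoints: 1.75, 2.5, 3.25, 4.
f(1.75) = -13.8125, f(2.5) = -39.5, f(3.25) = -92.1875, f(4) = -182.
Sum = Δx · [f(1.75) + f(2.5) + f(3.25) + f(4)].
Sum = -245.625.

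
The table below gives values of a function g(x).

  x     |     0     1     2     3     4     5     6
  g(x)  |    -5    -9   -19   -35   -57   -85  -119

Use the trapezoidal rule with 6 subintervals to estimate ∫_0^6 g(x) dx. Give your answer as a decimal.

-267

Δx = 1.
T_6 = (1/2)·[(-5) + 2·(-9) + 2·(-19) + 2·(-35) + 2·(-57) + 2·(-85) + (-119)] = -267.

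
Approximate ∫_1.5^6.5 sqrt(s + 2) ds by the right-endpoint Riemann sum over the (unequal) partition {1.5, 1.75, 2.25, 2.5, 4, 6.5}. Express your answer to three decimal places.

13.008

Subinterval widths: 0.25, 0.5, 0.25, 1.5, 2.5.
Right endpoints: 1.75, 2.25, 2.5, 4, 6.5.
f(1.75) ≈ 1.936, f(2.25) ≈ 2.062, f(2.5) ≈ 2.121, f(4) ≈ 2.449, f(6.5) ≈ 2.915.
Sum = Σ Δs_i · f(s_i).
Sum ≈ 13.008.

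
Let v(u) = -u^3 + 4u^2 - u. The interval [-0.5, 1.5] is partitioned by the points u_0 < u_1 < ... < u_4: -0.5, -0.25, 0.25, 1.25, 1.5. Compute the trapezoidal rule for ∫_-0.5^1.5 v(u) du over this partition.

2.8046875

Subinterval widths: 0.25, 0.5, 1, 0.25.
v(-0.5) = 1.625, v(-0.25) = 0.515625, v(0.25) = -0.015625, v(1.25) = 3.046875, v(1.5) = 4.125.
On each subinterval the trapezoid contributes (Δu_i/2)·[v(u_{i-1}) + v(u_i)].
Sum = 2.8046875.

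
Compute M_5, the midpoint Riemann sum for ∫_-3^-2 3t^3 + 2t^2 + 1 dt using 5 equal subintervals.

-35.015

Δt = (-2 − (-3))/5 = 0.2.
Midpoints: -2.9, -2.7, -2.5, -2.3, -2.1.
f(-2.9) = -55.347, f(-2.7) = -43.469, f(-2.5) = -33.375, f(-2.3) = -24.921, f(-2.1) = -17.963.
Sum = Δt · [f(-2.9) + f(-2.7) + f(-2.5) + f(-2.3) + f(-2.1)].
Sum = -35.015.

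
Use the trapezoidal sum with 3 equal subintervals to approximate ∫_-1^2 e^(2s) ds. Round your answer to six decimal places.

35.755799

Δs = (2 − (-1))/3 = 1.
f(-1) ≈ 0.135335, f(0) ≈ 1.000000, f(1) ≈ 7.389056, f(2) ≈ 54.598150.
T_3 = (Δs/2)·[f(s_0) + 2f(s_1) + 2f(s_2) + f(s_3)].
Sum ≈ 35.755799.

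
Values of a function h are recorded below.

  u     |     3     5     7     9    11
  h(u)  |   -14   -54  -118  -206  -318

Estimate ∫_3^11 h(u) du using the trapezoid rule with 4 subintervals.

-1088

Δu = 2.
T_4 = (2/2)·[(-14) + 2·(-54) + 2·(-118) + 2·(-206) + (-318)] = -1088.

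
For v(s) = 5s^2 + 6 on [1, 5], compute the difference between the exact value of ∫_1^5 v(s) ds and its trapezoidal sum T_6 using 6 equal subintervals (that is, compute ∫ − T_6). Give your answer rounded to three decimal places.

Exact integral: ∫_1^5 v(s) ds ≈ 230.66667.
T_6 ≈ 232.14815.
Error ≈ 230.66667 − 232.14815 ≈ -1.481.

-1.481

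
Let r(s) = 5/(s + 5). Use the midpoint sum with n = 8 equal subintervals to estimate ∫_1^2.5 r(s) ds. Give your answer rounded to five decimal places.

1.11564

Δs = (2.5 − 1)/8 = 0.1875.
Midpoints: 1.09375, 1.28125, 1.46875, 1.65625, 1.84375, 2.03125, 2.21875, 2.40625.
r(1.09375) = 32/39, r(1.28125) = 160/201, r(1.46875) = 160/207, r(1.65625) = 160/213, r(1.84375) = 160/219, r(2.03125) = 32/45, r(2.21875) = 160/231, r(2.40625) = 160/237.
Sum = Δs · [r(1.09375) + r(1.28125) + r(1.46875) + ...].
Sum ≈ 1.11564.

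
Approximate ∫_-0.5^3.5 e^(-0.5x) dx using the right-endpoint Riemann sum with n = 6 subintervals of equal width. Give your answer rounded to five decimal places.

1.87094

Δx = (3.5 − (-0.5))/6 = 2/3.
Right endpoints: 1/6, 5/6, 1.5, 13/6, 17/6, 3.5.
f(1/6) ≈ 0.92004, f(5/6) ≈ 0.65924, f(1.5) ≈ 0.47237, f(13/6) ≈ 0.33847, f(17/6) ≈ 0.24252, f(3.5) ≈ 0.17377.
Sum = Δx · [f(1/6) + f(5/6) + f(1.5) + ...].
Sum ≈ 1.87094.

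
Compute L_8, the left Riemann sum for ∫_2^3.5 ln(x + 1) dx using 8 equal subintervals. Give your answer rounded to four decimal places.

1.9342

Δx = (3.5 − 2)/8 = 0.1875.
Left endpoints: 2, 2.1875, 2.375, 2.5625, 2.75, 2.9375, 3.125, 3.3125.
f(2) ≈ 1.0986, f(2.1875) ≈ 1.1592, f(2.375) ≈ 1.2164, f(2.5625) ≈ 1.2705, f(2.75) ≈ 1.3218, f(2.9375) ≈ 1.3705, f(3.125) ≈ 1.4171, f(3.3125) ≈ 1.4615.
Sum = Δx · [f(2) + f(2.1875) + f(2.375) + ...].
Sum ≈ 1.9342.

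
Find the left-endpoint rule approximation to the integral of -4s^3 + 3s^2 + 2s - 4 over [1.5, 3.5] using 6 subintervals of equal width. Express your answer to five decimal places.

Δs = (3.5 − 1.5)/6 = 1/3.
Left endpoints: 1.5, 11/6, 13/6, 2.5, 17/6, 19/6.
f(1.5) = -7.75, f(11/6) = -1609/108, f(13/6) = -2837/108, f(2.5) = -42.75, f(17/6) = -7045/108, f(19/6) = -10217/108.
Sum = Δs · [f(1.5) + f(11/6) + f(13/6) + ...].
Sum ≈ -83.83333.

-83.83333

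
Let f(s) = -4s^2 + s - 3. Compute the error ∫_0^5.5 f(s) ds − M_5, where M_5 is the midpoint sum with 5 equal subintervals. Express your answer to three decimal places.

-2.218

Exact integral: ∫_0^5.5 f(s) ds ≈ -223.20833.
M_5 = -220.99.
Error ≈ -223.20833 − (-220.99) ≈ -2.218.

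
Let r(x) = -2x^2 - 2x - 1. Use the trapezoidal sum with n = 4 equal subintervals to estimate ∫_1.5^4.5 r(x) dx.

-80.0625

Δx = (4.5 − 1.5)/4 = 0.75.
r(1.5) = -8.5, r(2.25) = -15.625, r(3) = -25, r(3.75) = -36.625, r(4.5) = -50.5.
T_4 = (Δx/2)·[r(x_0) + 2r(x_1) + 2r(x_2) + 2r(x_3) + r(x_4)].
Sum = -80.0625.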